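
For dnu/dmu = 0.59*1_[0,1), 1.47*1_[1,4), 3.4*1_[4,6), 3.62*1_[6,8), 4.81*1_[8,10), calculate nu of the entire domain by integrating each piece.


Integrate each piece of the Radon-Nikodym derivative:
Step 1: integral_0^1 0.59 dx = 0.59*(1-0) = 0.59*1 = 0.59
Step 2: integral_1^4 1.47 dx = 1.47*(4-1) = 1.47*3 = 4.41
Step 3: integral_4^6 3.4 dx = 3.4*(6-4) = 3.4*2 = 6.8
Step 4: integral_6^8 3.62 dx = 3.62*(8-6) = 3.62*2 = 7.24
Step 5: integral_8^10 4.81 dx = 4.81*(10-8) = 4.81*2 = 9.62
Total: 0.59 + 4.41 + 6.8 + 7.24 + 9.62 = 28.66


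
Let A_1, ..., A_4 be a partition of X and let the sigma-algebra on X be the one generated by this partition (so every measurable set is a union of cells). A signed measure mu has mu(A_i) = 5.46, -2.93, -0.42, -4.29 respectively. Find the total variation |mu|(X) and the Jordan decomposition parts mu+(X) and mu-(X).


Step 1: Every measurable set is a union of atoms (the cells / points), so a Hahn decomposition is
  obtained by grouping atoms by sign: P = union of atoms with mu > 0, N = union of the remaining atoms.
  Atoms in P (indices): 1;  atoms in N (indices): 2, 3, 4
  Positive values: 5.46
  Negative values: -2.93, -0.42, -4.29
Step 2: mu+(X) = mu(P) = sum of positive atom values = 5.46
Step 3: mu-(X) = -mu(N) = sum of |negative atom values| = 7.64
Step 4: |mu|(X) = mu+(X) + mu-(X) = 5.46 + 7.64 = 13.1


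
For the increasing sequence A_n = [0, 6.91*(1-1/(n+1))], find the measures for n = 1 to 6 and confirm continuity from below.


By continuity of measure from below: if A_n increases to A, then m(A_n) -> m(A).
Here A = [0, 6.91], so m(A) = 6.91
Step 1: a_1 = 6.91*(1 - 1/2) = 3.455, m(A_1) = 3.455
Step 2: a_2 = 6.91*(1 - 1/3) = 4.6067, m(A_2) = 4.6067
Step 3: a_3 = 6.91*(1 - 1/4) = 5.1825, m(A_3) = 5.1825
Step 4: a_4 = 6.91*(1 - 1/5) = 5.528, m(A_4) = 5.528
Step 5: a_5 = 6.91*(1 - 1/6) = 5.7583, m(A_5) = 5.7583
Step 6: a_6 = 6.91*(1 - 1/7) = 5.9229, m(A_6) = 5.9229
Limit: m(A_n) -> m([0,6.91]) = 6.91


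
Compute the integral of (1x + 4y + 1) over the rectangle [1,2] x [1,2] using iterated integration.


By Fubini, integrate in x first, then y.
Step 1: Fix y, integrate over x in [1,2]:
  integral(1x + 4y + 1, x=1..2)
  = 1*(2^2 - 1^2)/2 + (4y + 1)*(2 - 1)
  = 1.5 + (4y + 1)*1
  = 1.5 + 4y + 1
  = 2.5 + 4y
Step 2: Integrate over y in [1,2]:
  integral(2.5 + 4y, y=1..2)
  = 2.5*1 + 4*(2^2 - 1^2)/2
  = 2.5 + 6
  = 8.5


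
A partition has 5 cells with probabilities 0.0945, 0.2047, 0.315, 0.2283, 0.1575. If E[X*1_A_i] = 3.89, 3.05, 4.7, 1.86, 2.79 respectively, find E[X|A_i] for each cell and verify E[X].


For each cell A_i: E[X|A_i] = E[X*1_A_i] / P(A_i)
Step 1: E[X|A_1] = 3.89 / 0.0945 = 41.164021
Step 2: E[X|A_2] = 3.05 / 0.2047 = 14.899853
Step 3: E[X|A_3] = 4.7 / 0.315 = 14.920635
Step 4: E[X|A_4] = 1.86 / 0.2283 = 8.147175
Step 5: E[X|A_5] = 2.79 / 0.1575 = 17.714286
Verification: E[X] = sum E[X*1_A_i] = 3.89 + 3.05 + 4.7 + 1.86 + 2.79 = 16.29


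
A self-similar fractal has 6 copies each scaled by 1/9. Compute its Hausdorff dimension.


For a self-similar set with N copies scaled by 1/r:
dim_H = log(N)/log(r) = log(6)/log(9)
= 1.791759/2.197225
= 0.815465


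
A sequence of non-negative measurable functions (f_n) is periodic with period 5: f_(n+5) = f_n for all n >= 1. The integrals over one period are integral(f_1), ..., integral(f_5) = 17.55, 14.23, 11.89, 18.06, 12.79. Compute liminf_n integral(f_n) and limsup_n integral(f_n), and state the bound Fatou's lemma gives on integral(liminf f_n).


The sequence (integral(f_n)) is periodic with period 5, repeating the values 17.55, 14.23, 11.89, 18.06, 12.79 indefinitely.
Step 1: For a periodic sequence, every tail (a_m, a_(m+1), ...) contains all 5 period values infinitely often.
Step 2: Hence inf of every tail = min of the period values = min(17.55, 14.23, 11.89, 18.06, 12.79) = 11.89.
        liminf_n integral(f_n) = sup over m of (inf of tail from m) = 11.89.
Step 3: Similarly sup of every tail = max of the period values = 18.06.
        limsup_n integral(f_n) = 18.06.
Step 4: Fatou's lemma: integral(liminf_n f_n) <= liminf_n integral(f_n) = 11.89.
        So the integral of the pointwise liminf is at most 11.89.


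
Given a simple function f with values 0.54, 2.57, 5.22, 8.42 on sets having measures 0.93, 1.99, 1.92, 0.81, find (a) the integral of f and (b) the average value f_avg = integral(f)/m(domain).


Step 1: Integral = sum(value_i * measure_i)
= 0.54*0.93 + 2.57*1.99 + 5.22*1.92 + 8.42*0.81
= 0.5022 + 5.1143 + 10.0224 + 6.8202
= 22.4591
Step 2: Total measure of domain = 0.93 + 1.99 + 1.92 + 0.81 = 5.65
Step 3: Average value = 22.4591 / 5.65 = 3.975062


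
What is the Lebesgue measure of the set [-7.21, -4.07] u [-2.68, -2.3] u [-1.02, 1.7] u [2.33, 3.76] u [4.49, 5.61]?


For pairwise disjoint intervals, m(union) = sum of lengths.
= (-4.07 - -7.21) + (-2.3 - -2.68) + (1.7 - -1.02) + (3.76 - 2.33) + (5.61 - 4.49)
= 3.14 + 0.38 + 2.72 + 1.43 + 1.12
= 8.79


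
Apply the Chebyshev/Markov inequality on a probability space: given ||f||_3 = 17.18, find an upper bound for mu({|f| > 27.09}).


Chebyshev/Markov inequality: mu(|f| > eps) <= (||f||_p / eps)^p
Step 1: ||f||_3 / eps = 17.18 / 27.09 = 0.634182
Step 2: Raise to power p = 3:
  (0.634182)^3 = 0.25506
Step 3: Therefore mu(|f| > 27.09) <= 0.25506


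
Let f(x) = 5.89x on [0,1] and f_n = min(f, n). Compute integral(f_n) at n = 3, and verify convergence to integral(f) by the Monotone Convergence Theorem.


f(x) = 5.89x on [0,1]; f_n(x) = min(5.89x, n). At n = 3:
Step 1: f(x) reaches 3 at x = 3/5.89 = 0.509338
Step 2: integral(f_3) = integral(5.89x, 0, 0.509338) + integral(3, 0.509338, 1)
       = 5.89*0.509338^2/2 + 3*(1 - 0.509338)
       = 0.764007 + 1.471986
       = 2.235993
Step 3: As n -> infinity, f_n increases to f, so by MCT integral(f_n) -> integral(f) = 5.89/2 = 2.945.
Convergence: integral(f_3) = 2.235993 -> 2.945 as n -> infinity


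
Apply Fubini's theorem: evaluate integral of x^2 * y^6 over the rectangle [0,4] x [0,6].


By Fubini's theorem, the double integral factors as a product of single integrals:
Step 1: integral_0^4 x^2 dx = [x^3/3] from 0 to 4
     = 4^3/3 = 21.333333
Step 2: integral_0^6 y^6 dy = [y^7/7] from 0 to 6
     = 6^7/7 = 39990.857143
Step 3: Double integral = 21.333333 * 39990.857143 = 853138.285714


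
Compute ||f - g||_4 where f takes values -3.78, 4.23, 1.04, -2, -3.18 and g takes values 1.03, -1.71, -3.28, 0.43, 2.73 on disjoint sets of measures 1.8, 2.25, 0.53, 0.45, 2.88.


Step 1: Compute differences f_i - g_i:
  -3.78 - 1.03 = -4.81
  4.23 - -1.71 = 5.94
  1.04 - -3.28 = 4.32
  -2 - 0.43 = -2.43
  -3.18 - 2.73 = -5.91
Step 2: Compute |diff|^4 * measure for each set:
  |-4.81|^4 * 1.8 = 535.279123 * 1.8 = 963.502422
  |5.94|^4 * 2.25 = 1244.932429 * 2.25 = 2801.097965
  |4.32|^4 * 0.53 = 348.285174 * 0.53 = 184.591142
  |-2.43|^4 * 0.45 = 34.867844 * 0.45 = 15.69053
  |-5.91|^4 * 2.88 = 1219.97217 * 2.88 = 3513.519848
Step 3: Sum = 7478.401907
Step 4: ||f-g||_4 = (7478.401907)^(1/4) = 9.299342


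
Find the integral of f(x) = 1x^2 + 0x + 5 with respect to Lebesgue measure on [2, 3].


The Lebesgue integral of a Riemann-integrable function agrees with the Riemann integral.
Antiderivative F(x) = (1/3)x^3 + (0/2)x^2 + 5x
F(3) = (1/3)*3^3 + (0/2)*3^2 + 5*3
     = (1/3)*27 + (0/2)*9 + 5*3
     = 9 + 0.0 + 15
     = 24
F(2) = 12.666667
Integral = F(3) - F(2) = 24 - 12.666667 = 11.333333


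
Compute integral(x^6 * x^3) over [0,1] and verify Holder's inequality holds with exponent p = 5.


Step 1: Exact integral of f*g = integral(x^9, 0, 1) = 1/10
     = 0.1
Step 2: Holder bound with p=5, q=1.25:
  ||f||_p = (integral x^30 dx)^(1/5) = (1/31)^(1/5) = 0.503185
  ||g||_q = (integral x^3.75 dx)^(1/1.25) = (1/4.75)^(1/1.25) = 0.287505
Step 3: Holder bound = ||f||_p * ||g||_q = 0.503185 * 0.287505 = 0.144668
Verification: 0.1 <= 0.144668 (Holder holds)


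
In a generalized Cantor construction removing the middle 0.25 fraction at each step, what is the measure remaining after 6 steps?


Step 1: At each step, fraction remaining = 1 - 0.25 = 0.75
Step 2: After 6 steps, measure = (0.75)^6
Step 3: Computing the power step by step:
  After step 1: 0.75
  After step 2: 0.5625
  After step 3: 0.421875
  After step 4: 0.316406
  After step 5: 0.237305
  ...
Result = 0.177979


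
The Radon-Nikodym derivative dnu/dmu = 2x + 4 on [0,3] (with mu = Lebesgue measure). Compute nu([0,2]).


nu(A) = integral_A (dnu/dmu) dmu = integral_0^2 (2x + 4) dx
Step 1: Antiderivative F(x) = (2/2)x^2 + 4x
Step 2: F(2) = (2/2)*2^2 + 4*2 = 4 + 8 = 12
Step 3: F(0) = (2/2)*0^2 + 4*0 = 0.0 + 0 = 0.0
Step 4: nu([0,2]) = F(2) - F(0) = 12 - 0.0 = 12


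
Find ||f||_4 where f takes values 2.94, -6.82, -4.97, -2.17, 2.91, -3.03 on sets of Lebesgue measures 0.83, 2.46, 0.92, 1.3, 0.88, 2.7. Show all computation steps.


Step 1: Compute |f_i|^4 for each value:
  |2.94|^4 = 74.711821
  |-6.82|^4 = 2163.403354
  |-4.97|^4 = 610.134461
  |-2.17|^4 = 22.173739
  |2.91|^4 = 71.708718
  |-3.03|^4 = 84.288925
Step 2: Multiply by measures and sum:
  74.711821 * 0.83 = 62.010811
  2163.403354 * 2.46 = 5321.97225
  610.134461 * 0.92 = 561.323704
  22.173739 * 1.3 = 28.825861
  71.708718 * 0.88 = 63.103671
  84.288925 * 2.7 = 227.580097
Sum = 62.010811 + 5321.97225 + 561.323704 + 28.825861 + 63.103671 + 227.580097 = 6264.816395
Step 3: Take the p-th root:
||f||_4 = (6264.816395)^(1/4) = 8.896662


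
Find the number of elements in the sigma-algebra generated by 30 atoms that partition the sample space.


Each element of the sigma-algebra is a union of some subset of the 30 atoms.
The number of such subsets is 2^30 = 1073741824.


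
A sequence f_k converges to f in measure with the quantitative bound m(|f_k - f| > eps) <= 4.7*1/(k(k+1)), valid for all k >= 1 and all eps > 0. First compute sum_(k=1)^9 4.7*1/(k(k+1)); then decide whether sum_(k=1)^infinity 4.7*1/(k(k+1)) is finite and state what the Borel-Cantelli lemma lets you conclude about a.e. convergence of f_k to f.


Step 1: List the terms 4.7*1/(k(k+1)) for k = 1 to 9:
  k=1: 2.35
  k=2: 0.783333
  k=3: 0.391667
  k=4: 0.235
  k=5: 0.156667
  k=6: 0.111905
  k=7: 0.083929
  k=8: 0.065278
  k=9: 0.052222
Step 2: Partial sum = 2.35 + 0.783333 + 0.391667 + 0.235 + 0.156667 + 0.111905 + 0.083929 + 0.065278 + 0.052222
     = 4.23
Step 3: The full series sum_(k>=1) 4.7*1/(k(k+1)) converges (telescoping series sum 1/(k(k+1)) = 1; a constant multiple of a convergent series converges).
Step 4: Fix eps > 0. Since sum_k m(|f_k - f| > eps) < infinity, the Borel-Cantelli lemma gives
        m(limsup_k {|f_k - f| > eps}) = 0, i.e. for a.e. x, |f_k(x) - f(x)| <= eps for all large k.
        Applying this with eps = 1/j for j = 1, 2, ... and intersecting the countably many full-measure sets,
        for a.e. x we get limsup_k |f_k(x) - f(x)| <= 1/j for every j, hence f_k -> f almost everywhere.
Conclusion: series converges; Borel-Cantelli yields f_k -> f a.e.


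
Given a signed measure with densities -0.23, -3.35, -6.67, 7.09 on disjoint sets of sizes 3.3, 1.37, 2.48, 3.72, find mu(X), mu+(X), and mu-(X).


Step 1: Compute signed measure on each set:
  Set 1: -0.23 * 3.3 = -0.759
  Set 2: -3.35 * 1.37 = -4.5895
  Set 3: -6.67 * 2.48 = -16.5416
  Set 4: 7.09 * 3.72 = 26.3748
Step 2: Total signed measure = (-0.759) + (-4.5895) + (-16.5416) + (26.3748)
     = 4.4847
Step 3: Positive part mu+(X) = sum of positive contributions = 26.3748
Step 4: Negative part mu-(X) = |sum of negative contributions| = 21.8901


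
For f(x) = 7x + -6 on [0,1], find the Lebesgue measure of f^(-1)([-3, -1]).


f^(-1)([-3, -1]) = {x : -3 <= 7x + -6 <= -1}
Solving: (-3 - -6)/7 <= x <= (-1 - -6)/7
= [0.428571, 0.714286]
Intersecting with [0,1]: [0.428571, 0.714286]
Measure = 0.714286 - 0.428571 = 0.285714


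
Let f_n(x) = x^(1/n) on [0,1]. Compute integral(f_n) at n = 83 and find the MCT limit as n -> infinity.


At n = 83: f_83(x) = x^(1/83).
Step 1: integral(x^(1/83), 0, 1) = [x^(1/83+1) / (1/83+1)] from 0 to 1
     = 1 / (1/83 + 1) = 1 / ((83+1)/83) = 83/(83+1)
     = 83/84 = 0.988095
Step 2: As n -> infinity, f_n(x) = x^(1/n) -> 1 for x in (0,1], and f_n is increasing in n.
By MCT, lim_n integral(f_n) = integral(lim_n f_n) = integral(1, 0, 1) = 1.
Step 3: Verify convergence: 83/84 = 0.988095 -> 1


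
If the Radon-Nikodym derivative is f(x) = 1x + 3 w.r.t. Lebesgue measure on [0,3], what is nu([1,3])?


nu(A) = integral_A (dnu/dmu) dmu = integral_1^3 (1x + 3) dx
Step 1: Antiderivative F(x) = (1/2)x^2 + 3x
Step 2: F(3) = (1/2)*3^2 + 3*3 = 4.5 + 9 = 13.5
Step 3: F(1) = (1/2)*1^2 + 3*1 = 0.5 + 3 = 3.5
Step 4: nu([1,3]) = F(3) - F(1) = 13.5 - 3.5 = 10


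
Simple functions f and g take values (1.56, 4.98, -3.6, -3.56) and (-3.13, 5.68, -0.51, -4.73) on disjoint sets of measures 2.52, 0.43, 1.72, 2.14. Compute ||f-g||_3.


Step 1: Compute differences f_i - g_i:
  1.56 - -3.13 = 4.69
  4.98 - 5.68 = -0.7
  -3.6 - -0.51 = -3.09
  -3.56 - -4.73 = 1.17
Step 2: Compute |diff|^3 * measure for each set:
  |4.69|^3 * 2.52 = 103.161709 * 2.52 = 259.967507
  |-0.7|^3 * 0.43 = 0.343 * 0.43 = 0.14749
  |-3.09|^3 * 1.72 = 29.503629 * 1.72 = 50.746242
  |1.17|^3 * 2.14 = 1.601613 * 2.14 = 3.427452
Step 3: Sum = 314.28869
Step 4: ||f-g||_3 = (314.28869)^(1/3) = 6.798967


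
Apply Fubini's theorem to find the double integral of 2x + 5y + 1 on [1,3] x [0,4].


By Fubini, integrate in x first, then y.
Step 1: Fix y, integrate over x in [1,3]:
  integral(2x + 5y + 1, x=1..3)
  = 2*(3^2 - 1^2)/2 + (5y + 1)*(3 - 1)
  = 8 + (5y + 1)*2
  = 8 + 10y + 2
  = 10 + 10y
Step 2: Integrate over y in [0,4]:
  integral(10 + 10y, y=0..4)
  = 10*4 + 10*(4^2 - 0^2)/2
  = 40 + 80
  = 120


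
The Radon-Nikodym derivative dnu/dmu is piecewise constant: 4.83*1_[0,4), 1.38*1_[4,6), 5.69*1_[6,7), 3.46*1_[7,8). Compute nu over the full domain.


Integrate each piece of the Radon-Nikodym derivative:
Step 1: integral_0^4 4.83 dx = 4.83*(4-0) = 4.83*4 = 19.32
Step 2: integral_4^6 1.38 dx = 1.38*(6-4) = 1.38*2 = 2.76
Step 3: integral_6^7 5.69 dx = 5.69*(7-6) = 5.69*1 = 5.69
Step 4: integral_7^8 3.46 dx = 3.46*(8-7) = 3.46*1 = 3.46
Total: 19.32 + 2.76 + 5.69 + 3.46 = 31.23


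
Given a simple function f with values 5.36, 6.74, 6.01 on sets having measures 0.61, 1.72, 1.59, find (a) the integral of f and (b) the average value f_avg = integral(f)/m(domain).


Step 1: Integral = sum(value_i * measure_i)
= 5.36*0.61 + 6.74*1.72 + 6.01*1.59
= 3.2696 + 11.5928 + 9.5559
= 24.4183
Step 2: Total measure of domain = 0.61 + 1.72 + 1.59 = 3.92
Step 3: Average value = 24.4183 / 3.92 = 6.229158


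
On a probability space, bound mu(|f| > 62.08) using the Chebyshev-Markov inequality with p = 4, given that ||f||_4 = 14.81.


Chebyshev/Markov inequality: mu(|f| > eps) <= (||f||_p / eps)^p
Step 1: ||f||_4 / eps = 14.81 / 62.08 = 0.238563
Step 2: Raise to power p = 4:
  (0.238563)^4 = 0.003239
Step 3: Therefore mu(|f| > 62.08) <= 0.003239


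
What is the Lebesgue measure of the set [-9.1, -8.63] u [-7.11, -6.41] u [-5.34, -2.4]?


For pairwise disjoint intervals, m(union) = sum of lengths.
= (-8.63 - -9.1) + (-6.41 - -7.11) + (-2.4 - -5.34)
= 0.47 + 0.7 + 2.94
= 4.11


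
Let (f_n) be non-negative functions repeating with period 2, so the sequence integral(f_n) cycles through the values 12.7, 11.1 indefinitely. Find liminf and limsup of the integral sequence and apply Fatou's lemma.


The sequence (integral(f_n)) is periodic with period 2, repeating the values 12.7, 11.1 indefinitely.
Step 1: For a periodic sequence, every tail (a_m, a_(m+1), ...) contains all 2 period values infinitely often.
Step 2: Hence inf of every tail = min of the period values = min(12.7, 11.1) = 11.1.
        liminf_n integral(f_n) = sup over m of (inf of tail from m) = 11.1.
Step 3: Similarly sup of every tail = max of the period values = 12.7.
        limsup_n integral(f_n) = 12.7.
Step 4: Fatou's lemma: integral(liminf_n f_n) <= liminf_n integral(f_n) = 11.1.
        So the integral of the pointwise liminf is at most 11.1.


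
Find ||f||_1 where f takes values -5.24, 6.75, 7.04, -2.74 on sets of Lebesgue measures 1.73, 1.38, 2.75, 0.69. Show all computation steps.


Step 1: Compute |f_i|^1 for each value:
  |-5.24|^1 = 5.24
  |6.75|^1 = 6.75
  |7.04|^1 = 7.04
  |-2.74|^1 = 2.74
Step 2: Multiply by measures and sum:
  5.24 * 1.73 = 9.0652
  6.75 * 1.38 = 9.315
  7.04 * 2.75 = 19.36
  2.74 * 0.69 = 1.8906
Sum = 9.0652 + 9.315 + 19.36 + 1.8906 = 39.6308
Step 3: Take the p-th root:
||f||_1 = (39.6308)^(1/1) = 39.6308


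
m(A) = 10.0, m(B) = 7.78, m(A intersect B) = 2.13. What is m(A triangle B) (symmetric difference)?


m(A Delta B) = m(A) + m(B) - 2*m(A n B)
= 10.0 + 7.78 - 2*2.13
= 10.0 + 7.78 - 4.26
= 13.52


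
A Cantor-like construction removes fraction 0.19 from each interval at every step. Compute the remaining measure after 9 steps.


Step 1: At each step, fraction remaining = 1 - 0.19 = 0.81
Step 2: After 9 steps, measure = (0.81)^9
Result = 0.150095


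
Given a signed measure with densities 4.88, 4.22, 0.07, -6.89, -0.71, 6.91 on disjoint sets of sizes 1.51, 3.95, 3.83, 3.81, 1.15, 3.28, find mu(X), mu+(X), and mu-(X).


Step 1: Compute signed measure on each set:
  Set 1: 4.88 * 1.51 = 7.3688
  Set 2: 4.22 * 3.95 = 16.669
  Set 3: 0.07 * 3.83 = 0.2681
  Set 4: -6.89 * 3.81 = -26.2509
  Set 5: -0.71 * 1.15 = -0.8165
  Set 6: 6.91 * 3.28 = 22.6648
Step 2: Total signed measure = (7.3688) + (16.669) + (0.2681) + (-26.2509) + (-0.8165) + (22.6648)
     = 19.9033
Step 3: Positive part mu+(X) = sum of positive contributions = 46.9707
Step 4: Negative part mu-(X) = |sum of negative contributions| = 27.0674


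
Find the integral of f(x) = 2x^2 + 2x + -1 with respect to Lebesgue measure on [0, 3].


The Lebesgue integral of a Riemann-integrable function agrees with the Riemann integral.
Antiderivative F(x) = (2/3)x^3 + (2/2)x^2 + -1x
F(3) = (2/3)*3^3 + (2/2)*3^2 + -1*3
     = (2/3)*27 + (2/2)*9 + -1*3
     = 18 + 9 + -3
     = 24
F(0) = 0.0
Integral = F(3) - F(0) = 24 - 0.0 = 24


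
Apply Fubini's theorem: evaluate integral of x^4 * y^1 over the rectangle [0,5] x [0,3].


By Fubini's theorem, the double integral factors as a product of single integrals:
Step 1: integral_0^5 x^4 dx = [x^5/5] from 0 to 5
     = 5^5/5 = 625
Step 2: integral_0^3 y^1 dy = [y^2/2] from 0 to 3
     = 3^2/2 = 4.5
Step 3: Double integral = 625 * 4.5 = 2812.5


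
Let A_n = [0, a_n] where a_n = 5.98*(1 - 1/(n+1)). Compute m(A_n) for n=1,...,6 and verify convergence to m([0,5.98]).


By continuity of measure from below: if A_n increases to A, then m(A_n) -> m(A).
Here A = [0, 5.98], so m(A) = 5.98
Step 1: a_1 = 5.98*(1 - 1/2) = 2.99, m(A_1) = 2.99
Step 2: a_2 = 5.98*(1 - 1/3) = 3.9867, m(A_2) = 3.9867
Step 3: a_3 = 5.98*(1 - 1/4) = 4.485, m(A_3) = 4.485
Step 4: a_4 = 5.98*(1 - 1/5) = 4.784, m(A_4) = 4.784
Step 5: a_5 = 5.98*(1 - 1/6) = 4.9833, m(A_5) = 4.9833
Step 6: a_6 = 5.98*(1 - 1/7) = 5.1257, m(A_6) = 5.1257
Limit: m(A_n) -> m([0,5.98]) = 5.98


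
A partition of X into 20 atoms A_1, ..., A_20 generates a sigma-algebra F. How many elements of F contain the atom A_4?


Each element of F is a union of some subset S of the 20 atoms.
The element contains A_4 iff A_4 is in S.
So we count subsets S of {A_1,...,A_20} with A_4 in S: choose freely among the other 19 atoms.
Count = 2^(20-1) = 2^19 = 524288.


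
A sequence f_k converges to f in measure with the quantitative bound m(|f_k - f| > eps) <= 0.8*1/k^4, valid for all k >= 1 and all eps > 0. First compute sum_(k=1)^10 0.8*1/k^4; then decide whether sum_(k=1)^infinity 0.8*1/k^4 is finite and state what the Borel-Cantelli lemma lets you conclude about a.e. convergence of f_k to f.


Step 1: List the terms 0.8*1/k^4 for k = 1 to 10:
  k=1: 0.8
  k=2: 0.05
  k=3: 0.009877
  k=4: 0.003125
  k=5: 0.00128
  k=6: 6.172840e-04
  k=7: 3.331945e-04
  k=8: 1.953125e-04
  k=9: 1.219326e-04
  k=10: 8.000000e-05
Step 2: Partial sum = 0.8 + 0.05 + 0.009877 + 0.003125 + 0.00128 + 6.172840e-04 + 3.331945e-04 + 1.953125e-04 + 1.219326e-04 + 8.000000e-05
     = 0.865629
Step 3: The full series sum_(k>=1) 0.8*1/k^4 converges (p-series with p = 4 > 1; a constant multiple of a convergent series converges).
Step 4: Fix eps > 0. Since sum_k m(|f_k - f| > eps) < infinity, the Borel-Cantelli lemma gives
        m(limsup_k {|f_k - f| > eps}) = 0, i.e. for a.e. x, |f_k(x) - f(x)| <= eps for all large k.
        Applying this with eps = 1/j for j = 1, 2, ... and intersecting the countably many full-measure sets,
        for a.e. x we get limsup_k |f_k(x) - f(x)| <= 1/j for every j, hence f_k -> f almost everywhere.
Conclusion: series converges; Borel-Cantelli yields f_k -> f a.e.


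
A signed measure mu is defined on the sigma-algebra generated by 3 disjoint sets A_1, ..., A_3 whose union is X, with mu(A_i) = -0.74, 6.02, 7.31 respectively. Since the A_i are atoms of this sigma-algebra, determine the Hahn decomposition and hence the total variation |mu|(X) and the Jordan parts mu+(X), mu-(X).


Step 1: Every measurable set is a union of atoms (the cells / points), so a Hahn decomposition is
  obtained by grouping atoms by sign: P = union of atoms with mu > 0, N = union of the remaining atoms.
  Atoms in P (indices): 2, 3;  atoms in N (indices): 1
  Positive values: 6.02, 7.31
  Negative values: -0.74
Step 2: mu+(X) = mu(P) = sum of positive atom values = 13.33
Step 3: mu-(X) = -mu(N) = sum of |negative atom values| = 0.74
Step 4: |mu|(X) = mu+(X) + mu-(X) = 13.33 + 0.74 = 14.07


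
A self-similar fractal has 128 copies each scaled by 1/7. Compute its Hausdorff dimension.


For a self-similar set with N copies scaled by 1/r:
dim_H = log(N)/log(r) = log(128)/log(7)
= 4.85203/1.94591
= 2.49345


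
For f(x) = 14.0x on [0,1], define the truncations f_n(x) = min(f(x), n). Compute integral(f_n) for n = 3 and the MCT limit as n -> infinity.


f(x) = 14.0x on [0,1]; f_n(x) = min(14.0x, n). At n = 3:
Step 1: f(x) reaches 3 at x = 3/14.0 = 0.214286
Step 2: integral(f_3) = integral(14.0x, 0, 0.214286) + integral(3, 0.214286, 1)
       = 14.0*0.214286^2/2 + 3*(1 - 0.214286)
       = 0.321429 + 2.357143
       = 2.678571
Step 3: As n -> infinity, f_n increases to f, so by MCT integral(f_n) -> integral(f) = 14.0/2 = 7.
Convergence: integral(f_3) = 2.678571 -> 7 as n -> infinity


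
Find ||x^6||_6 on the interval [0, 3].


Step 1: ||f||_6 = (integral_0^3 |x^6|^6 dx)^(1/6)
     = (integral_0^3 x^36 dx)^(1/6)
Step 2: integral_0^3 x^36 dx = [x^37/(37)] from 0 to 3 = 3^37/37
     = 450283905890997363/37 = 1.216984e+16
Step 3: ||f||_6 = (1.216984e+16)^(1/6) = 479.601777


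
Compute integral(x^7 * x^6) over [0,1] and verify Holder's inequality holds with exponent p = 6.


Step 1: Exact integral of f*g = integral(x^13, 0, 1) = 1/14
     = 0.071429
Step 2: Holder bound with p=6, q=1.2:
  ||f||_p = (integral x^42 dx)^(1/6) = (1/43)^(1/6) = 0.534263
  ||g||_q = (integral x^7.2 dx)^(1/1.2) = (1/8.2)^(1/1.2) = 0.173176
Step 3: Holder bound = ||f||_p * ||g||_q = 0.534263 * 0.173176 = 0.092522
Verification: 0.071429 <= 0.092522 (Holder holds)


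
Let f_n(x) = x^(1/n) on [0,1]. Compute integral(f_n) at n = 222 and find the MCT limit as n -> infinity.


At n = 222: f_222(x) = x^(1/222).
Step 1: integral(x^(1/222), 0, 1) = [x^(1/222+1) / (1/222+1)] from 0 to 1
     = 1 / (1/222 + 1) = 1 / ((222+1)/222) = 222/(222+1)
     = 222/223 = 0.995516
Step 2: As n -> infinity, f_n(x) = x^(1/n) -> 1 for x in (0,1], and f_n is increasing in n.
By MCT, lim_n integral(f_n) = integral(lim_n f_n) = integral(1, 0, 1) = 1.
Step 3: Verify convergence: 222/223 = 0.995516 -> 1


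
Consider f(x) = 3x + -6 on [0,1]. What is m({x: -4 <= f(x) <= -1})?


f^(-1)([-4, -1]) = {x : -4 <= 3x + -6 <= -1}
Solving: (-4 - -6)/3 <= x <= (-1 - -6)/3
= [0.666667, 1.666667]
Intersecting with [0,1]: [0.666667, 1]
Measure = 1 - 0.666667 = 0.333333


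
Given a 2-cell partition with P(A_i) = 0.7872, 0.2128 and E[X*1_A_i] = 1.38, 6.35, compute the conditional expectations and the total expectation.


For each cell A_i: E[X|A_i] = E[X*1_A_i] / P(A_i)
Step 1: E[X|A_1] = 1.38 / 0.7872 = 1.753049
Step 2: E[X|A_2] = 6.35 / 0.2128 = 29.840226
Verification: E[X] = sum E[X*1_A_i] = 1.38 + 6.35 = 7.73


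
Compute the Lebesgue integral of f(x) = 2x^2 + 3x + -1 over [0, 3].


The Lebesgue integral of a Riemann-integrable function agrees with the Riemann integral.
Antiderivative F(x) = (2/3)x^3 + (3/2)x^2 + -1x
F(3) = (2/3)*3^3 + (3/2)*3^2 + -1*3
     = (2/3)*27 + (3/2)*9 + -1*3
     = 18 + 13.5 + -3
     = 28.5
F(0) = 0.0
Integral = F(3) - F(0) = 28.5 - 0.0 = 28.5


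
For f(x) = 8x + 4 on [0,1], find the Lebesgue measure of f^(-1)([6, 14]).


f^(-1)([6, 14]) = {x : 6 <= 8x + 4 <= 14}
Solving: (6 - 4)/8 <= x <= (14 - 4)/8
= [0.25, 1.25]
Intersecting with [0,1]: [0.25, 1]
Measure = 1 - 0.25 = 0.75


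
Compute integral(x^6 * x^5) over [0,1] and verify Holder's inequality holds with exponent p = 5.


Step 1: Exact integral of f*g = integral(x^11, 0, 1) = 1/12
     = 0.083333
Step 2: Holder bound with p=5, q=1.25:
  ||f||_p = (integral x^30 dx)^(1/5) = (1/31)^(1/5) = 0.503185
  ||g||_q = (integral x^6.25 dx)^(1/1.25) = (1/7.25)^(1/1.25) = 0.204989
Step 3: Holder bound = ||f||_p * ||g||_q = 0.503185 * 0.204989 = 0.103147
Verification: 0.083333 <= 0.103147 (Holder holds)


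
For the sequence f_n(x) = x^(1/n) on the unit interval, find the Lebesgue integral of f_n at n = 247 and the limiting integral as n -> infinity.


At n = 247: f_247(x) = x^(1/247).
Step 1: integral(x^(1/247), 0, 1) = [x^(1/247+1) / (1/247+1)] from 0 to 1
     = 1 / (1/247 + 1) = 1 / ((247+1)/247) = 247/(247+1)
     = 247/248 = 0.995968
Step 2: As n -> infinity, f_n(x) = x^(1/n) -> 1 for x in (0,1], and f_n is increasing in n.
By MCT, lim_n integral(f_n) = integral(lim_n f_n) = integral(1, 0, 1) = 1.
Step 3: Verify convergence: 247/248 = 0.995968 -> 1


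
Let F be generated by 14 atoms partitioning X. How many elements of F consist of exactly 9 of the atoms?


Each element of F is a union of some subset of the 14 atoms.
Elements that are unions of exactly 9 atoms correspond to 9-element subsets of the 14 atoms.
Count = C(14, 9) = 14! / (9! * 5!) = 2002.


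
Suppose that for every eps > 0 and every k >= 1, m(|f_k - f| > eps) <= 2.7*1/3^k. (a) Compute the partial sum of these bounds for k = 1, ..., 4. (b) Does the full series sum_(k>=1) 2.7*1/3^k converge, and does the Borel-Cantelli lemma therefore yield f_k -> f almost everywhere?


Step 1: List the terms 2.7*1/3^k for k = 1 to 4:
  k=1: 0.9
  k=2: 0.3
  k=3: 0.1
  k=4: 0.033333
Step 2: Partial sum = 0.9 + 0.3 + 0.1 + 0.033333
     = 1.333333
Step 3: The full series sum_(k>=1) 2.7*1/3^k converges (geometric series with ratio 1/3 < 1; a constant multiple of a convergent series converges).
Step 4: Fix eps > 0. Since sum_k m(|f_k - f| > eps) < infinity, the Borel-Cantelli lemma gives
        m(limsup_k {|f_k - f| > eps}) = 0, i.e. for a.e. x, |f_k(x) - f(x)| <= eps for all large k.
        Applying this with eps = 1/j for j = 1, 2, ... and intersecting the countably many full-measure sets,
        for a.e. x we get limsup_k |f_k(x) - f(x)| <= 1/j for every j, hence f_k -> f almost everywhere.
Conclusion: series converges; Borel-Cantelli yields f_k -> f a.e.


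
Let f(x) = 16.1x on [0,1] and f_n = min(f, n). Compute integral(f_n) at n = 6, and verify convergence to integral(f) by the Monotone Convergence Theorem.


f(x) = 16.1x on [0,1]; f_n(x) = min(16.1x, n). At n = 6:
Step 1: f(x) reaches 6 at x = 6/16.1 = 0.372671
Step 2: integral(f_6) = integral(16.1x, 0, 0.372671) + integral(6, 0.372671, 1)
       = 16.1*0.372671^2/2 + 6*(1 - 0.372671)
       = 1.118012 + 3.763975
       = 4.881988
Step 3: As n -> infinity, f_n increases to f, so by MCT integral(f_n) -> integral(f) = 16.1/2 = 8.05.
Convergence: integral(f_6) = 4.881988 -> 8.05 as n -> infinity


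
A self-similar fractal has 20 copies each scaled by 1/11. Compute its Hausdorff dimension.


For a self-similar set with N copies scaled by 1/r:
dim_H = log(N)/log(r) = log(20)/log(11)
= 2.995732/2.397895
= 1.249317


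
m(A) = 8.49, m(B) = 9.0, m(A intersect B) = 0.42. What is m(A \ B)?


m(A \ B) = m(A) - m(A n B)
= 8.49 - 0.42
= 8.07


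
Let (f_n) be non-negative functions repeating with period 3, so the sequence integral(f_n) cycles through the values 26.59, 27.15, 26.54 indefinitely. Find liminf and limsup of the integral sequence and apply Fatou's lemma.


The sequence (integral(f_n)) is periodic with period 3, repeating the values 26.59, 27.15, 26.54 indefinitely.
Step 1: For a periodic sequence, every tail (a_m, a_(m+1), ...) contains all 3 period values infinitely often.
Step 2: Hence inf of every tail = min of the period values = min(26.59, 27.15, 26.54) = 26.54.
        liminf_n integral(f_n) = sup over m of (inf of tail from m) = 26.54.
Step 3: Similarly sup of every tail = max of the period values = 27.15.
        limsup_n integral(f_n) = 27.15.
Step 4: Fatou's lemma: integral(liminf_n f_n) <= liminf_n integral(f_n) = 26.54.
        So the integral of the pointwise liminf is at most 26.54.


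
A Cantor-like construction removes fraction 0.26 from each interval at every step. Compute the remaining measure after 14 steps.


Step 1: At each step, fraction remaining = 1 - 0.26 = 0.74
Step 2: After 14 steps, measure = (0.74)^14
Result = 0.014765


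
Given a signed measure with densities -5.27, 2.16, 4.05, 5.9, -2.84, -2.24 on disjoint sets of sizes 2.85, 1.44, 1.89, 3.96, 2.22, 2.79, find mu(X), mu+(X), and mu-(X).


Step 1: Compute signed measure on each set:
  Set 1: -5.27 * 2.85 = -15.0195
  Set 2: 2.16 * 1.44 = 3.1104
  Set 3: 4.05 * 1.89 = 7.6545
  Set 4: 5.9 * 3.96 = 23.364
  Set 5: -2.84 * 2.22 = -6.3048
  Set 6: -2.24 * 2.79 = -6.2496
Step 2: Total signed measure = (-15.0195) + (3.1104) + (7.6545) + (23.364) + (-6.3048) + (-6.2496)
     = 6.555
Step 3: Positive part mu+(X) = sum of positive contributions = 34.1289
Step 4: Negative part mu-(X) = |sum of negative contributions| = 27.5739


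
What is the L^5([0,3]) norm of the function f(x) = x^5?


Step 1: ||f||_5 = (integral_0^3 |x^5|^5 dx)^(1/5)
     = (integral_0^3 x^25 dx)^(1/5)
Step 2: integral_0^3 x^25 dx = [x^26/(26)] from 0 to 3 = 3^26/26
     = 2541865828329/26 = 9.776407e+10
Step 3: ||f||_5 = (9.776407e+10)^(1/5) = 157.774152


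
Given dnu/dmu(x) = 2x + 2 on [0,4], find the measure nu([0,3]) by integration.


nu(A) = integral_A (dnu/dmu) dmu = integral_0^3 (2x + 2) dx
Step 1: Antiderivative F(x) = (2/2)x^2 + 2x
Step 2: F(3) = (2/2)*3^2 + 2*3 = 9 + 6 = 15
Step 3: F(0) = (2/2)*0^2 + 2*0 = 0.0 + 0 = 0.0
Step 4: nu([0,3]) = F(3) - F(0) = 15 - 0.0 = 15


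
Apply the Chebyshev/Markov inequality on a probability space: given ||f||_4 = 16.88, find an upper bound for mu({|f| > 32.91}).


Chebyshev/Markov inequality: mu(|f| > eps) <= (||f||_p / eps)^p
Step 1: ||f||_4 / eps = 16.88 / 32.91 = 0.512914
Step 2: Raise to power p = 4:
  (0.512914)^4 = 0.069211
Step 3: Therefore mu(|f| > 32.91) <= 0.069211


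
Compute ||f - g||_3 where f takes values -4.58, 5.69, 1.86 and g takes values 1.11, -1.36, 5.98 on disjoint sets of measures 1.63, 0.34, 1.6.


Step 1: Compute differences f_i - g_i:
  -4.58 - 1.11 = -5.69
  5.69 - -1.36 = 7.05
  1.86 - 5.98 = -4.12
Step 2: Compute |diff|^3 * measure for each set:
  |-5.69|^3 * 1.63 = 184.220009 * 1.63 = 300.278615
  |7.05|^3 * 0.34 = 350.402625 * 0.34 = 119.136893
  |-4.12|^3 * 1.6 = 69.934528 * 1.6 = 111.895245
Step 3: Sum = 531.310752
Step 4: ||f-g||_3 = (531.310752)^(1/3) = 8.099338


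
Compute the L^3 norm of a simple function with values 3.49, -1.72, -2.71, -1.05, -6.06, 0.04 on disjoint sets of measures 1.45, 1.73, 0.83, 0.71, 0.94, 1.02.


Step 1: Compute |f_i|^3 for each value:
  |3.49|^3 = 42.508549
  |-1.72|^3 = 5.088448
  |-2.71|^3 = 19.902511
  |-1.05|^3 = 1.157625
  |-6.06|^3 = 222.545016
  |0.04|^3 = 6.400000e-05
Step 2: Multiply by measures and sum:
  42.508549 * 1.45 = 61.637396
  5.088448 * 1.73 = 8.803015
  19.902511 * 0.83 = 16.519084
  1.157625 * 0.71 = 0.821914
  222.545016 * 0.94 = 209.192315
  6.400000e-05 * 1.02 = 6.528000e-05
Sum = 61.637396 + 8.803015 + 16.519084 + 0.821914 + 209.192315 + 6.528000e-05 = 296.973789
Step 3: Take the p-th root:
||f||_3 = (296.973789)^(1/3) = 6.671744


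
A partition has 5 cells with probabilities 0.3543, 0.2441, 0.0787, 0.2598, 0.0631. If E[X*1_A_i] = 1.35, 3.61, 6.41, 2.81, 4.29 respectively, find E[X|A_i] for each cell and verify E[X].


For each cell A_i: E[X|A_i] = E[X*1_A_i] / P(A_i)
Step 1: E[X|A_1] = 1.35 / 0.3543 = 3.81033
Step 2: E[X|A_2] = 3.61 / 0.2441 = 14.789021
Step 3: E[X|A_3] = 6.41 / 0.0787 = 81.448539
Step 4: E[X|A_4] = 2.81 / 0.2598 = 10.816012
Step 5: E[X|A_5] = 4.29 / 0.0631 = 67.987322
Verification: E[X] = sum E[X*1_A_i] = 1.35 + 3.61 + 6.41 + 2.81 + 4.29 = 18.47


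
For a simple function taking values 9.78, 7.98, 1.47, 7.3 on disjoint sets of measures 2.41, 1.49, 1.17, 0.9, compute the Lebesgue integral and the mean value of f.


Step 1: Integral = sum(value_i * measure_i)
= 9.78*2.41 + 7.98*1.49 + 1.47*1.17 + 7.3*0.9
= 23.5698 + 11.8902 + 1.7199 + 6.57
= 43.7499
Step 2: Total measure of domain = 2.41 + 1.49 + 1.17 + 0.9 = 5.97
Step 3: Average value = 43.7499 / 5.97 = 7.328291


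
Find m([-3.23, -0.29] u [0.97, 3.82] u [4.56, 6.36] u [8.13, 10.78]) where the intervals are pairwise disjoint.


For pairwise disjoint intervals, m(union) = sum of lengths.
= (-0.29 - -3.23) + (3.82 - 0.97) + (6.36 - 4.56) + (10.78 - 8.13)
= 2.94 + 2.85 + 1.8 + 2.65
= 10.24


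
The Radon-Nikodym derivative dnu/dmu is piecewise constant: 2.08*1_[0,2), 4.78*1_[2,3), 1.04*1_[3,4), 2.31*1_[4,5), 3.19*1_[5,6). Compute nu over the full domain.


Integrate each piece of the Radon-Nikodym derivative:
Step 1: integral_0^2 2.08 dx = 2.08*(2-0) = 2.08*2 = 4.16
Step 2: integral_2^3 4.78 dx = 4.78*(3-2) = 4.78*1 = 4.78
Step 3: integral_3^4 1.04 dx = 1.04*(4-3) = 1.04*1 = 1.04
Step 4: integral_4^5 2.31 dx = 2.31*(5-4) = 2.31*1 = 2.31
Step 5: integral_5^6 3.19 dx = 3.19*(6-5) = 3.19*1 = 3.19
Total: 4.16 + 4.78 + 1.04 + 2.31 + 3.19 = 15.48


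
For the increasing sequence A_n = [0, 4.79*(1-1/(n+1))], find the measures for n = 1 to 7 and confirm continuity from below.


By continuity of measure from below: if A_n increases to A, then m(A_n) -> m(A).
Here A = [0, 4.79], so m(A) = 4.79
Step 1: a_1 = 4.79*(1 - 1/2) = 2.395, m(A_1) = 2.395
Step 2: a_2 = 4.79*(1 - 1/3) = 3.1933, m(A_2) = 3.1933
Step 3: a_3 = 4.79*(1 - 1/4) = 3.5925, m(A_3) = 3.5925
Step 4: a_4 = 4.79*(1 - 1/5) = 3.832, m(A_4) = 3.832
Step 5: a_5 = 4.79*(1 - 1/6) = 3.9917, m(A_5) = 3.9917
Step 6: a_6 = 4.79*(1 - 1/7) = 4.1057, m(A_6) = 4.1057
Step 7: a_7 = 4.79*(1 - 1/8) = 4.1913, m(A_7) = 4.1913
Limit: m(A_n) -> m([0,4.79]) = 4.79


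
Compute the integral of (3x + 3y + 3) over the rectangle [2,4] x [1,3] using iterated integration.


By Fubini, integrate in x first, then y.
Step 1: Fix y, integrate over x in [2,4]:
  integral(3x + 3y + 3, x=2..4)
  = 3*(4^2 - 2^2)/2 + (3y + 3)*(4 - 2)
  = 18 + (3y + 3)*2
  = 18 + 6y + 6
  = 24 + 6y
Step 2: Integrate over y in [1,3]:
  integral(24 + 6y, y=1..3)
  = 24*2 + 6*(3^2 - 1^2)/2
  = 48 + 24
  = 72


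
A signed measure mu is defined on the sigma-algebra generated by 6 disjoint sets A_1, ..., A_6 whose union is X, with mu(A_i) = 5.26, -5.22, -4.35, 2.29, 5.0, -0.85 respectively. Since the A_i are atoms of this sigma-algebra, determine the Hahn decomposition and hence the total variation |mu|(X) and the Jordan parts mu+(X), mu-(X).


Step 1: Every measurable set is a union of atoms (the cells / points), so a Hahn decomposition is
  obtained by grouping atoms by sign: P = union of atoms with mu > 0, N = union of the remaining atoms.
  Atoms in P (indices): 1, 4, 5;  atoms in N (indices): 2, 3, 6
  Positive values: 5.26, 2.29, 5
  Negative values: -5.22, -4.35, -0.85
Step 2: mu+(X) = mu(P) = sum of positive atom values = 12.55
Step 3: mu-(X) = -mu(N) = sum of |negative atom values| = 10.42
Step 4: |mu|(X) = mu+(X) + mu-(X) = 12.55 + 10.42 = 22.97


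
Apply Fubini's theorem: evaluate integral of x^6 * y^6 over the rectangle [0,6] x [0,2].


By Fubini's theorem, the double integral factors as a product of single integrals:
Step 1: integral_0^6 x^6 dx = [x^7/7] from 0 to 6
     = 6^7/7 = 39990.857143
Step 2: integral_0^2 y^6 dy = [y^7/7] from 0 to 2
     = 2^7/7 = 18.285714
Step 3: Double integral = 39990.857143 * 18.285714 = 731261.387755


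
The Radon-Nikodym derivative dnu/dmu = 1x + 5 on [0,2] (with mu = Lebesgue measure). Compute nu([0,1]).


nu(A) = integral_A (dnu/dmu) dmu = integral_0^1 (1x + 5) dx
Step 1: Antiderivative F(x) = (1/2)x^2 + 5x
Step 2: F(1) = (1/2)*1^2 + 5*1 = 0.5 + 5 = 5.5
Step 3: F(0) = (1/2)*0^2 + 5*0 = 0.0 + 0 = 0.0
Step 4: nu([0,1]) = F(1) - F(0) = 5.5 - 0.0 = 5.5


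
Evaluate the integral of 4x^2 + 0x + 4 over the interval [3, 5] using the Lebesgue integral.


The Lebesgue integral of a Riemann-integrable function agrees with the Riemann integral.
Antiderivative F(x) = (4/3)x^3 + (0/2)x^2 + 4x
F(5) = (4/3)*5^3 + (0/2)*5^2 + 4*5
     = (4/3)*125 + (0/2)*25 + 4*5
     = 166.666667 + 0.0 + 20
     = 186.666667
F(3) = 48
Integral = F(5) - F(3) = 186.666667 - 48 = 138.666667


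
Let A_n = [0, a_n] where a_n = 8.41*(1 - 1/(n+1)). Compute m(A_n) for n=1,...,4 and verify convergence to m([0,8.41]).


By continuity of measure from below: if A_n increases to A, then m(A_n) -> m(A).
Here A = [0, 8.41], so m(A) = 8.41
Step 1: a_1 = 8.41*(1 - 1/2) = 4.205, m(A_1) = 4.205
Step 2: a_2 = 8.41*(1 - 1/3) = 5.6067, m(A_2) = 5.6067
Step 3: a_3 = 8.41*(1 - 1/4) = 6.3075, m(A_3) = 6.3075
Step 4: a_4 = 8.41*(1 - 1/5) = 6.728, m(A_4) = 6.728
Limit: m(A_n) -> m([0,8.41]) = 8.41


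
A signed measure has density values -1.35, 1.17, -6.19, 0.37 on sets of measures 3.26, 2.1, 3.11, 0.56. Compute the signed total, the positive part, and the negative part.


Step 1: Compute signed measure on each set:
  Set 1: -1.35 * 3.26 = -4.401
  Set 2: 1.17 * 2.1 = 2.457
  Set 3: -6.19 * 3.11 = -19.2509
  Set 4: 0.37 * 0.56 = 0.2072
Step 2: Total signed measure = (-4.401) + (2.457) + (-19.2509) + (0.2072)
     = -20.9877
Step 3: Positive part mu+(X) = sum of positive contributions = 2.6642
Step 4: Negative part mu-(X) = |sum of negative contributions| = 23.6519


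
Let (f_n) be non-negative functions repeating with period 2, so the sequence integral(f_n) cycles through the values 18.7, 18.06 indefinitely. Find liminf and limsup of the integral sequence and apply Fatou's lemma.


The sequence (integral(f_n)) is periodic with period 2, repeating the values 18.7, 18.06 indefinitely.
Step 1: For a periodic sequence, every tail (a_m, a_(m+1), ...) contains all 2 period values infinitely often.
Step 2: Hence inf of every tail = min of the period values = min(18.7, 18.06) = 18.06.
        liminf_n integral(f_n) = sup over m of (inf of tail from m) = 18.06.
Step 3: Similarly sup of every tail = max of the period values = 18.7.
        limsup_n integral(f_n) = 18.7.
Step 4: Fatou's lemma: integral(liminf_n f_n) <= liminf_n integral(f_n) = 18.06.
        So the integral of the pointwise liminf is at most 18.06.


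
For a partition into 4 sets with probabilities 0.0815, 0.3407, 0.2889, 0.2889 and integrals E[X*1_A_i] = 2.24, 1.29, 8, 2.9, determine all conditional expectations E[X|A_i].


For each cell A_i: E[X|A_i] = E[X*1_A_i] / P(A_i)
Step 1: E[X|A_1] = 2.24 / 0.0815 = 27.484663
Step 2: E[X|A_2] = 1.29 / 0.3407 = 3.786322
Step 3: E[X|A_3] = 8 / 0.2889 = 27.691243
Step 4: E[X|A_4] = 2.9 / 0.2889 = 10.038075
Verification: E[X] = sum E[X*1_A_i] = 2.24 + 1.29 + 8 + 2.9 = 14.43


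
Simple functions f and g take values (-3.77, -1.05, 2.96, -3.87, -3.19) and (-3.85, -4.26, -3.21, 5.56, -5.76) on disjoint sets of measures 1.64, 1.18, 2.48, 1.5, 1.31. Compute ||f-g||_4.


Step 1: Compute differences f_i - g_i:
  -3.77 - -3.85 = 0.08
  -1.05 - -4.26 = 3.21
  2.96 - -3.21 = 6.17
  -3.87 - 5.56 = -9.43
  -3.19 - -5.76 = 2.57
Step 2: Compute |diff|^4 * measure for each set:
  |0.08|^4 * 1.64 = 4.096000e-05 * 1.64 = 6.717440e-05
  |3.21|^4 * 1.18 = 106.174477 * 1.18 = 125.285883
  |6.17|^4 * 2.48 = 1449.241147 * 2.48 = 3594.118045
  |-9.43|^4 * 1.5 = 7907.63784 * 1.5 = 11861.45676
  |2.57|^4 * 1.31 = 43.624704 * 1.31 = 57.148362
Step 3: Sum = 15638.009117
Step 4: ||f-g||_4 = (15638.009117)^(1/4) = 11.182666
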